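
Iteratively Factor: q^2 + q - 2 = (q + 2)*(q - 1)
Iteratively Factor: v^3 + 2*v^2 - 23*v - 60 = (v - 5)*(v^2 + 7*v + 12) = (v - 5)*(v + 3)*(v + 4)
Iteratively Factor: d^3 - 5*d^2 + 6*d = (d)*(d^2 - 5*d + 6) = d*(d - 3)*(d - 2)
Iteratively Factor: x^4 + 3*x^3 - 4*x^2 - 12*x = (x + 3)*(x^3 - 4*x) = (x + 2)*(x + 3)*(x^2 - 2*x) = x*(x + 2)*(x + 3)*(x - 2)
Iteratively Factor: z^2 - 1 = (z + 1)*(z - 1)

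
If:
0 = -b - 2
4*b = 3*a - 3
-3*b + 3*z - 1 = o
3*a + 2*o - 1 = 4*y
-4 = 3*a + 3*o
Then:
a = -5/3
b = -2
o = 1/3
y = -4/3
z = -14/9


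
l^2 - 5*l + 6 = (l - 3)*(l - 2)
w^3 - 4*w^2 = w^2*(w - 4)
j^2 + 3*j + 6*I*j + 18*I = (j + 3)*(j + 6*I)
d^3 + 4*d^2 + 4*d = d*(d + 2)^2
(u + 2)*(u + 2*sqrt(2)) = u^2 + 2*u + 2*sqrt(2)*u + 4*sqrt(2)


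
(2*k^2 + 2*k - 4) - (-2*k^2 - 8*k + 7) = 4*k^2 + 10*k - 11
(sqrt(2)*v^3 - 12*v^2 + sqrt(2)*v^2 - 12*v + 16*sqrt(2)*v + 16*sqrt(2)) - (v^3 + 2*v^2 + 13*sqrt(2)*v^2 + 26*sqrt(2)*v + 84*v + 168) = -v^3 + sqrt(2)*v^3 - 12*sqrt(2)*v^2 - 14*v^2 - 96*v - 10*sqrt(2)*v - 168 + 16*sqrt(2)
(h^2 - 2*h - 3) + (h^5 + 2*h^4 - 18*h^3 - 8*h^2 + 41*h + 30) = h^5 + 2*h^4 - 18*h^3 - 7*h^2 + 39*h + 27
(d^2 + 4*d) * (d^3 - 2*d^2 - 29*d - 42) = d^5 + 2*d^4 - 37*d^3 - 158*d^2 - 168*d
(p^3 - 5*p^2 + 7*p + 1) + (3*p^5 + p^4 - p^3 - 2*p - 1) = 3*p^5 + p^4 - 5*p^2 + 5*p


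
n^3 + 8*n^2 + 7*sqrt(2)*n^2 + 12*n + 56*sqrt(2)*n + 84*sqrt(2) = (n + 2)*(n + 6)*(n + 7*sqrt(2))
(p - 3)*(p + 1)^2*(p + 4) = p^4 + 3*p^3 - 9*p^2 - 23*p - 12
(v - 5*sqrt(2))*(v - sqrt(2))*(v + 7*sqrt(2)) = v^3 + sqrt(2)*v^2 - 74*v + 70*sqrt(2)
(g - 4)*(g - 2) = g^2 - 6*g + 8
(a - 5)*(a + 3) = a^2 - 2*a - 15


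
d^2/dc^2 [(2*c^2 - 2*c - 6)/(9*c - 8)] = -1004/(729*c^3 - 1944*c^2 + 1728*c - 512)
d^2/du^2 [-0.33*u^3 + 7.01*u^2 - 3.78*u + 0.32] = 14.02 - 1.98*u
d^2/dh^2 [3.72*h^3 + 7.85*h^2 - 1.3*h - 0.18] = 22.32*h + 15.7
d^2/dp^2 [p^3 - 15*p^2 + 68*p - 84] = 6*p - 30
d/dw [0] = 0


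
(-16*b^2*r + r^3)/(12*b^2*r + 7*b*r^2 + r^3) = (-4*b + r)/(3*b + r)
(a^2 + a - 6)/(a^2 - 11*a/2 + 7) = 2*(a + 3)/(2*a - 7)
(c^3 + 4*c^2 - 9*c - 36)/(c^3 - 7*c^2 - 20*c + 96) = (c + 3)/(c - 8)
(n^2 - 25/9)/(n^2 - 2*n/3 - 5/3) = (n + 5/3)/(n + 1)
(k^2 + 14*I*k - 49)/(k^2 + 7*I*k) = (k + 7*I)/k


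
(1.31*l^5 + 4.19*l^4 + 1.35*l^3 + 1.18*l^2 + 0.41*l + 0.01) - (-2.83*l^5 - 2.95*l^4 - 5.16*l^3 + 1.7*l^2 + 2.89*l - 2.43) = 4.14*l^5 + 7.14*l^4 + 6.51*l^3 - 0.52*l^2 - 2.48*l + 2.44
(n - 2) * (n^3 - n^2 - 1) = n^4 - 3*n^3 + 2*n^2 - n + 2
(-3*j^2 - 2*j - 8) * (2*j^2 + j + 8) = -6*j^4 - 7*j^3 - 42*j^2 - 24*j - 64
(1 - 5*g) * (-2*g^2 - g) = 10*g^3 + 3*g^2 - g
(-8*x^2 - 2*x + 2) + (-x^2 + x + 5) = -9*x^2 - x + 7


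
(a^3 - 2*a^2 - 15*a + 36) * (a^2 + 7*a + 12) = a^5 + 5*a^4 - 17*a^3 - 93*a^2 + 72*a + 432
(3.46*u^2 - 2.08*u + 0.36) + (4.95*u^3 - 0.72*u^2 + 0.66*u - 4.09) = 4.95*u^3 + 2.74*u^2 - 1.42*u - 3.73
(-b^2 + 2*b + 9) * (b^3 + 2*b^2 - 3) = -b^5 + 13*b^3 + 21*b^2 - 6*b - 27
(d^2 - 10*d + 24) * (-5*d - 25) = -5*d^3 + 25*d^2 + 130*d - 600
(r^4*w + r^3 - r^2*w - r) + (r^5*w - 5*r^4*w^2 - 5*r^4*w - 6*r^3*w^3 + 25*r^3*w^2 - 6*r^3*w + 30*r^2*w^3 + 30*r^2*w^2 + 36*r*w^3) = r^5*w - 5*r^4*w^2 - 4*r^4*w - 6*r^3*w^3 + 25*r^3*w^2 - 6*r^3*w + r^3 + 30*r^2*w^3 + 30*r^2*w^2 - r^2*w + 36*r*w^3 - r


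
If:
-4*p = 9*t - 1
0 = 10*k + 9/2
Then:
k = -9/20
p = 1/4 - 9*t/4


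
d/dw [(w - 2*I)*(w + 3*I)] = 2*w + I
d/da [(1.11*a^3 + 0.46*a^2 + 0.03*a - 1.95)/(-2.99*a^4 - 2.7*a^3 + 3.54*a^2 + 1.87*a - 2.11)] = (3.3189*a^6 + 2.7508*a^5 + 5.4405*a^4 - 19.0086*a^3 - 22.0673*a^2 + 11.8648*a + 3.5832)/(8.9401*a^8 + 16.146*a^7 - 13.8792*a^6 - 30.2986*a^5 + 15.0514*a^4 + 24.6336*a^3 - 11.4419*a^2 - 7.8914*a + 4.4521)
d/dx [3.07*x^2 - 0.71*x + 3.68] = 6.14*x - 0.71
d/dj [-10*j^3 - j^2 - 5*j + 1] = -30*j^2 - 2*j - 5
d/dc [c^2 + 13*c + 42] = 2*c + 13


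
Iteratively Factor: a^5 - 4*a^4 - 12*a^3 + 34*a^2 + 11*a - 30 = (a + 1)*(a^4 - 5*a^3 - 7*a^2 + 41*a - 30) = (a - 1)*(a + 1)*(a^3 - 4*a^2 - 11*a + 30) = (a - 5)*(a - 1)*(a + 1)*(a^2 + a - 6) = (a - 5)*(a - 2)*(a - 1)*(a + 1)*(a + 3)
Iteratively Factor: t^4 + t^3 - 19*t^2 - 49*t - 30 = (t + 2)*(t^3 - t^2 - 17*t - 15) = (t + 1)*(t + 2)*(t^2 - 2*t - 15) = (t + 1)*(t + 2)*(t + 3)*(t - 5)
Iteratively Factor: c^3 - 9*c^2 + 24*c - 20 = (c - 2)*(c^2 - 7*c + 10) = (c - 2)^2*(c - 5)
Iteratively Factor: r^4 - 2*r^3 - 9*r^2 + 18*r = (r + 3)*(r^3 - 5*r^2 + 6*r) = (r - 3)*(r + 3)*(r^2 - 2*r) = (r - 3)*(r - 2)*(r + 3)*(r)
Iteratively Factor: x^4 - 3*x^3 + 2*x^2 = (x - 2)*(x^3 - x^2) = x*(x - 2)*(x^2 - x) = x^2*(x - 2)*(x - 1)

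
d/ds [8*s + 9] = 8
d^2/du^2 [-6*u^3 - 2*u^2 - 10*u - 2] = -36*u - 4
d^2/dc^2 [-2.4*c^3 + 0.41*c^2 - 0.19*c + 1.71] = 0.82 - 14.4*c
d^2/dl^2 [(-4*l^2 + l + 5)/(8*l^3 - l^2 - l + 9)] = 2*(-256*l^6 + 192*l^5 + 1800*l^4 + 1709*l^3 - 645*l^2 - 1038*l - 265)/(512*l^9 - 192*l^8 - 168*l^7 + 1775*l^6 - 411*l^5 - 408*l^4 + 1997*l^3 - 216*l^2 - 243*l + 729)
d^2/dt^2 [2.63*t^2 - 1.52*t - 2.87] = 5.26000000000000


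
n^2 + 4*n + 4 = (n + 2)^2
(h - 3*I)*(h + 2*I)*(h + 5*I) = h^3 + 4*I*h^2 + 11*h + 30*I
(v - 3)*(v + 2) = v^2 - v - 6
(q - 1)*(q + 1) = q^2 - 1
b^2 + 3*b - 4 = (b - 1)*(b + 4)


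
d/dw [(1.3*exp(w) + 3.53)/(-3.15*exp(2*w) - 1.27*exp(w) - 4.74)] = (4.095*exp(2*w) + 22.239*exp(w) - 1.6789)*exp(w)/(9.9225*exp(4*w) + 8.001*exp(3*w) + 31.4749*exp(2*w) + 12.0396*exp(w) + 22.4676)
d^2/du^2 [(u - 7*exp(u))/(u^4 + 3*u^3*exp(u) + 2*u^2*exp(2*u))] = 2*(-5*u^6*exp(u) + 11*u^5*exp(2*u) + 40*u^5*exp(u) + 6*u^5 + 51*u^4*exp(3*u) + 80*u^4*exp(2*u) - 46*u^4*exp(u) + 29*u^3*exp(4*u) - 48*u^3*exp(3*u) - 282*u^3*exp(2*u) - 14*u^2*exp(5*u) - 160*u^2*exp(4*u) - 486*u^2*exp(3*u) - 56*u*exp(5*u) - 332*u*exp(4*u) - 84*exp(5*u))/(u^4*(u^6 + 9*u^5*exp(u) + 33*u^4*exp(2*u) + 63*u^3*exp(3*u) + 66*u^2*exp(4*u) + 36*u*exp(5*u) + 8*exp(6*u)))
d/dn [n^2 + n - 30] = 2*n + 1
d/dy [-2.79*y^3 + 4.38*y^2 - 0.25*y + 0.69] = -8.37*y^2 + 8.76*y - 0.25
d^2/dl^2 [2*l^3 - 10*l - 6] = 12*l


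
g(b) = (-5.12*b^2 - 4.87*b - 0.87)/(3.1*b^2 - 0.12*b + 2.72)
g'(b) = (0.12 - 6.2*b)*(-5.12*b^2 - 4.87*b - 0.87)/(3.1*b^2 - 0.12*b + 2.72)^2 + (-10.24*b - 4.87)/(3.1*b^2 - 0.12*b + 2.72)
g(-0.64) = 0.04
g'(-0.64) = 0.45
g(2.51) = -2.07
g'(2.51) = 0.06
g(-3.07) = -1.06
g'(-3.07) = 0.20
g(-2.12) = -0.80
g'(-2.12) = 0.37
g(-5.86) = -1.35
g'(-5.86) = 0.05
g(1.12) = -1.97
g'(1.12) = -0.45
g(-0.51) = 0.08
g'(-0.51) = 0.17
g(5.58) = -1.90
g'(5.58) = 0.04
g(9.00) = -1.82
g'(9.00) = 0.02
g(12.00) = -1.78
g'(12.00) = 0.01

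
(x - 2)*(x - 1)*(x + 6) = x^3 + 3*x^2 - 16*x + 12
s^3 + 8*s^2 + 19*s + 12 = (s + 1)*(s + 3)*(s + 4)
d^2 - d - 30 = (d - 6)*(d + 5)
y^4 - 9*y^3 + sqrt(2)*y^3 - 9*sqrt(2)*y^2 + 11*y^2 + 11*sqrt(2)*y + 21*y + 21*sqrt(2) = (y - 7)*(y - 3)*(y + 1)*(y + sqrt(2))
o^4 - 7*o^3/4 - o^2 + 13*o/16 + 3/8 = (o - 2)*(o - 3/4)*(o + 1/2)^2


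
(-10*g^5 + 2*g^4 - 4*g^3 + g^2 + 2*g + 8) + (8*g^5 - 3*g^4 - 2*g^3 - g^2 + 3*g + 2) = -2*g^5 - g^4 - 6*g^3 + 5*g + 10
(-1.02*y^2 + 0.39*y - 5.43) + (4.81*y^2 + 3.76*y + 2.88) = 3.79*y^2 + 4.15*y - 2.55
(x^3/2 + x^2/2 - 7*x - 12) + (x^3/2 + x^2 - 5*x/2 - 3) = x^3 + 3*x^2/2 - 19*x/2 - 15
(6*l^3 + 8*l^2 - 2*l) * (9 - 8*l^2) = -48*l^5 - 64*l^4 + 70*l^3 + 72*l^2 - 18*l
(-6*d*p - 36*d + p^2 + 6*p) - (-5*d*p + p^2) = -d*p - 36*d + 6*p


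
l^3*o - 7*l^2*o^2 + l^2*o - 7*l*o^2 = l*(l - 7*o)*(l*o + o)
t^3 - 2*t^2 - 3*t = t*(t - 3)*(t + 1)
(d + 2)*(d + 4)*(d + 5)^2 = d^4 + 16*d^3 + 93*d^2 + 230*d + 200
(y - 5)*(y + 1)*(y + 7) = y^3 + 3*y^2 - 33*y - 35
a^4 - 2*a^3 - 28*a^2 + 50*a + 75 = (a - 5)*(a - 3)*(a + 1)*(a + 5)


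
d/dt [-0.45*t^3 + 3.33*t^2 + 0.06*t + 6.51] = -1.35*t^2 + 6.66*t + 0.06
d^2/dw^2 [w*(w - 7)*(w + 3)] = 6*w - 8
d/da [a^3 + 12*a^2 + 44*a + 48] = 3*a^2 + 24*a + 44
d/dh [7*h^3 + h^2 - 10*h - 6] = 21*h^2 + 2*h - 10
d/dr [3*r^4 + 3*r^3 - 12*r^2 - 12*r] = 12*r^3 + 9*r^2 - 24*r - 12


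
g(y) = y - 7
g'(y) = 1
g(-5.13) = -12.13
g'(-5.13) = 1.00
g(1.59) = -5.41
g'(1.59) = 1.00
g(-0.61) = -7.61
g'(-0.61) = 1.00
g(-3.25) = -10.25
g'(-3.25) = 1.00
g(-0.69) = -7.69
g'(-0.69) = 1.00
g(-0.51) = -7.51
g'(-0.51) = 1.00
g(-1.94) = -8.94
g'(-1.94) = 1.00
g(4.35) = -2.65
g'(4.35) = 1.00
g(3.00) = -4.00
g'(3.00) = 1.00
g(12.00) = 5.00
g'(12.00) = 1.00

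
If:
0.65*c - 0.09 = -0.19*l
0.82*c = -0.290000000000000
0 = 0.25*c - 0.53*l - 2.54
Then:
No Solution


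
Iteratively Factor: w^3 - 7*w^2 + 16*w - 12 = (w - 2)*(w^2 - 5*w + 6) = (w - 3)*(w - 2)*(w - 2)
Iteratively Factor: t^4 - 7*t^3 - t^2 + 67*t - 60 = (t - 4)*(t^3 - 3*t^2 - 13*t + 15) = (t - 4)*(t - 1)*(t^2 - 2*t - 15) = (t - 4)*(t - 1)*(t + 3)*(t - 5)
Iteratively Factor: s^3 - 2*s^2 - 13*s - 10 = (s + 2)*(s^2 - 4*s - 5) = (s + 1)*(s + 2)*(s - 5)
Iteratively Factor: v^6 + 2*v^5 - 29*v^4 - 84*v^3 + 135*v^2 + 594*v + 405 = (v + 1)*(v^5 + v^4 - 30*v^3 - 54*v^2 + 189*v + 405) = (v - 3)*(v + 1)*(v^4 + 4*v^3 - 18*v^2 - 108*v - 135) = (v - 3)*(v + 1)*(v + 3)*(v^3 + v^2 - 21*v - 45) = (v - 5)*(v - 3)*(v + 1)*(v + 3)*(v^2 + 6*v + 9) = (v - 5)*(v - 3)*(v + 1)*(v + 3)^2*(v + 3)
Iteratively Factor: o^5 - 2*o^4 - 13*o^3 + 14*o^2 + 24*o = (o + 1)*(o^4 - 3*o^3 - 10*o^2 + 24*o) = (o - 4)*(o + 1)*(o^3 + o^2 - 6*o) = (o - 4)*(o - 2)*(o + 1)*(o^2 + 3*o) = o*(o - 4)*(o - 2)*(o + 1)*(o + 3)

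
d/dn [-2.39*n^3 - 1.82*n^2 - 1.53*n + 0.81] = -7.17*n^2 - 3.64*n - 1.53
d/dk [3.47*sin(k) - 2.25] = 3.47*cos(k)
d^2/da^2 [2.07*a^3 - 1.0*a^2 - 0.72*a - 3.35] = 12.42*a - 2.0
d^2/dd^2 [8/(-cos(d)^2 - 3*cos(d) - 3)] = 8*(4*sin(d)^4 + sin(d)^2 - 81*cos(d)/4 + 9*cos(3*d)/4 - 17)/(-sin(d)^2 + 3*cos(d) + 4)^3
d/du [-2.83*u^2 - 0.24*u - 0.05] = -5.66*u - 0.24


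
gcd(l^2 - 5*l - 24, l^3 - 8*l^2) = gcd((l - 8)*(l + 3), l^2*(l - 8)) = l - 8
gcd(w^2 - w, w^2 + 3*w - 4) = w - 1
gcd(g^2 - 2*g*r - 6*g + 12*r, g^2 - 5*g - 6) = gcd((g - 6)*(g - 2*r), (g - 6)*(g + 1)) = g - 6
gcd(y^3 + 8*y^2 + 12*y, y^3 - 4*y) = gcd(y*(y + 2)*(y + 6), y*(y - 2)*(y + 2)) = y^2 + 2*y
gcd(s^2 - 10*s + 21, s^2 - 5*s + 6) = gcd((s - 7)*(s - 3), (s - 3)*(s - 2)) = s - 3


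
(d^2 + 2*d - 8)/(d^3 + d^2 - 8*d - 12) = (d^2 + 2*d - 8)/(d^3 + d^2 - 8*d - 12)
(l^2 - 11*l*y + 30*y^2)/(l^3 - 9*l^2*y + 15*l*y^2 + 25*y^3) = (-l + 6*y)/(-l^2 + 4*l*y + 5*y^2)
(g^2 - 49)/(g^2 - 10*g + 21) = (g + 7)/(g - 3)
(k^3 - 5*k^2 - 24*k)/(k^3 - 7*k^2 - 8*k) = (k + 3)/(k + 1)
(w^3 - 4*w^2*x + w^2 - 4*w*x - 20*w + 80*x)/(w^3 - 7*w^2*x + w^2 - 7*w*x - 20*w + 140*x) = (-w + 4*x)/(-w + 7*x)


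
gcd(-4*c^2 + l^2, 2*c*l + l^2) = 2*c + l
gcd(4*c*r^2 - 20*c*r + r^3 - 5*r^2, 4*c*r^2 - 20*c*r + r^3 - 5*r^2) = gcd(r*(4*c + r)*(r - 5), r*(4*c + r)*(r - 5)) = 4*c*r^2 - 20*c*r + r^3 - 5*r^2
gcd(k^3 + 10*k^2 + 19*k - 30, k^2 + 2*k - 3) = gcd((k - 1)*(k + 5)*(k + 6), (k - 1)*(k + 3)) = k - 1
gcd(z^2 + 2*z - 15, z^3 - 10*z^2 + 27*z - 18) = z - 3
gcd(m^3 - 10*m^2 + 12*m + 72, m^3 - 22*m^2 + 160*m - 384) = m - 6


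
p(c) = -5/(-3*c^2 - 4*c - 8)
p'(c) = -5*(6*c + 4)/(-3*c^2 - 4*c - 8)^2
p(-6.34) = 0.05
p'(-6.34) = 0.02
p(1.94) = 0.18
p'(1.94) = -0.11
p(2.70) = 0.12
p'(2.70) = -0.06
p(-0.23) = 0.69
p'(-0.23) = -0.25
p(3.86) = 0.07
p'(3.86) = -0.03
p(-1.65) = 0.52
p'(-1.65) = 0.32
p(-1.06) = 0.70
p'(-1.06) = 0.23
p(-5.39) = 0.07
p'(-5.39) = 0.03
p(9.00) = 0.02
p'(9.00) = 0.00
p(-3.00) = 0.22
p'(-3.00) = 0.13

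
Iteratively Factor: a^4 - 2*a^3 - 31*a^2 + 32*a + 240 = (a + 4)*(a^3 - 6*a^2 - 7*a + 60) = (a - 5)*(a + 4)*(a^2 - a - 12) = (a - 5)*(a + 3)*(a + 4)*(a - 4)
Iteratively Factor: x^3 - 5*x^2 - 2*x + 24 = (x - 4)*(x^2 - x - 6) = (x - 4)*(x + 2)*(x - 3)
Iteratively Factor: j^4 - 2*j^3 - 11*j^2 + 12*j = (j)*(j^3 - 2*j^2 - 11*j + 12) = j*(j + 3)*(j^2 - 5*j + 4) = j*(j - 1)*(j + 3)*(j - 4)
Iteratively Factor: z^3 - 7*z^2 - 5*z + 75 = (z - 5)*(z^2 - 2*z - 15) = (z - 5)*(z + 3)*(z - 5)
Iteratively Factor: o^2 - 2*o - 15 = (o - 5)*(o + 3)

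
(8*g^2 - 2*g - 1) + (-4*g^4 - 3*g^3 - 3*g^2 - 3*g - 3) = -4*g^4 - 3*g^3 + 5*g^2 - 5*g - 4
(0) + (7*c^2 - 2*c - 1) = 7*c^2 - 2*c - 1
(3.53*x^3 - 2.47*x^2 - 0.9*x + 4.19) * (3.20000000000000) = 11.296*x^3 - 7.904*x^2 - 2.88*x + 13.408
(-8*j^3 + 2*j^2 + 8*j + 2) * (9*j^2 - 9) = -72*j^5 + 18*j^4 + 144*j^3 - 72*j - 18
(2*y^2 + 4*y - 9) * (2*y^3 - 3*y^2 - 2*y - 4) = 4*y^5 + 2*y^4 - 34*y^3 + 11*y^2 + 2*y + 36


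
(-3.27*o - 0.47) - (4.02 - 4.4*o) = 1.13*o - 4.49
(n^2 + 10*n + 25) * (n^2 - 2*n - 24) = n^4 + 8*n^3 - 19*n^2 - 290*n - 600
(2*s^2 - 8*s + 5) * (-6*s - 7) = -12*s^3 + 34*s^2 + 26*s - 35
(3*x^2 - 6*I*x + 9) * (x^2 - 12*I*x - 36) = 3*x^4 - 42*I*x^3 - 171*x^2 + 108*I*x - 324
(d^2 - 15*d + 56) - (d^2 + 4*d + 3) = 53 - 19*d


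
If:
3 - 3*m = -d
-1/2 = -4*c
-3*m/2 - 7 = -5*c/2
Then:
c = 1/8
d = -131/8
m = -107/24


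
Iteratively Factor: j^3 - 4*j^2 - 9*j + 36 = (j + 3)*(j^2 - 7*j + 12) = (j - 4)*(j + 3)*(j - 3)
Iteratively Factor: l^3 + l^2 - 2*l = (l + 2)*(l^2 - l) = l*(l + 2)*(l - 1)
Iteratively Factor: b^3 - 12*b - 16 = (b - 4)*(b^2 + 4*b + 4) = (b - 4)*(b + 2)*(b + 2)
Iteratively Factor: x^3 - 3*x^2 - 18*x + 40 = (x - 2)*(x^2 - x - 20) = (x - 5)*(x - 2)*(x + 4)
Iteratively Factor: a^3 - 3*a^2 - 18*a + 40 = (a + 4)*(a^2 - 7*a + 10) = (a - 5)*(a + 4)*(a - 2)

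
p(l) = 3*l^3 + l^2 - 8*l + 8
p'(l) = 9*l^2 + 2*l - 8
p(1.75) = 13.14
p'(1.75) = 23.06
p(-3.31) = -63.36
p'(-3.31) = 83.98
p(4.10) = 198.77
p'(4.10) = 151.49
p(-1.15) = 13.96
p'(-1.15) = 1.60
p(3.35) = 105.21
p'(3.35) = 99.70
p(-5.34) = -377.58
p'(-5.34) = 237.96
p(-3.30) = -62.52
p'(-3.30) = 83.41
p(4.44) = 254.78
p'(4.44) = 178.30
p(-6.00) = -556.00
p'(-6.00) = 304.00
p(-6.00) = -556.00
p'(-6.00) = 304.00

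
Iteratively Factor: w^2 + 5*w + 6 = (w + 3)*(w + 2)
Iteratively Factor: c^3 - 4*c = (c)*(c^2 - 4) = c*(c - 2)*(c + 2)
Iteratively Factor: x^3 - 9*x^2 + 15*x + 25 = (x + 1)*(x^2 - 10*x + 25) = (x - 5)*(x + 1)*(x - 5)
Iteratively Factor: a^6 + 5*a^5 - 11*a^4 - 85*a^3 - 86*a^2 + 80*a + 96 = (a + 3)*(a^5 + 2*a^4 - 17*a^3 - 34*a^2 + 16*a + 32) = (a - 4)*(a + 3)*(a^4 + 6*a^3 + 7*a^2 - 6*a - 8) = (a - 4)*(a + 3)*(a + 4)*(a^3 + 2*a^2 - a - 2) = (a - 4)*(a + 2)*(a + 3)*(a + 4)*(a^2 - 1) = (a - 4)*(a - 1)*(a + 2)*(a + 3)*(a + 4)*(a + 1)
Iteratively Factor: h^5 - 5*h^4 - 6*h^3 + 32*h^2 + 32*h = (h + 2)*(h^4 - 7*h^3 + 8*h^2 + 16*h) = (h - 4)*(h + 2)*(h^3 - 3*h^2 - 4*h) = h*(h - 4)*(h + 2)*(h^2 - 3*h - 4) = h*(h - 4)^2*(h + 2)*(h + 1)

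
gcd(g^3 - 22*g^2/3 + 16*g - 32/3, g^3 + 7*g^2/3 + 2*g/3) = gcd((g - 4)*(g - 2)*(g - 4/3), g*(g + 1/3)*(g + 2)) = 1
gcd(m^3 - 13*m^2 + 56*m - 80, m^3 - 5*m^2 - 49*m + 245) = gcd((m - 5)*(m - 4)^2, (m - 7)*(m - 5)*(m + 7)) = m - 5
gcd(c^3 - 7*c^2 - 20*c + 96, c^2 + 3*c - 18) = c - 3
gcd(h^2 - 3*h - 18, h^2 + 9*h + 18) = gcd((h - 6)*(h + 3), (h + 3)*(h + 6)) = h + 3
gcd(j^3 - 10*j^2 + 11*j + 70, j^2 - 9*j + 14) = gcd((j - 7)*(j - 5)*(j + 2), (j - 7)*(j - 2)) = j - 7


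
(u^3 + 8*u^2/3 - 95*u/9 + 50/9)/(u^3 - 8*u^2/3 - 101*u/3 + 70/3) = (u - 5/3)/(u - 7)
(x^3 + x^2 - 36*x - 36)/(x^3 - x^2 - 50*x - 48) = (x - 6)/(x - 8)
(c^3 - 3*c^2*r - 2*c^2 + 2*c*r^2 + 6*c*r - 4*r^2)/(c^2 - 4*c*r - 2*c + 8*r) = (-c^2 + 3*c*r - 2*r^2)/(-c + 4*r)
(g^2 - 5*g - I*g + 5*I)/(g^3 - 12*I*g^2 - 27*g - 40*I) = (-g^2 + 5*g + I*g - 5*I)/(-g^3 + 12*I*g^2 + 27*g + 40*I)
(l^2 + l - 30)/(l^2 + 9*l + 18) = (l - 5)/(l + 3)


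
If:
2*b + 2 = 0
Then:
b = -1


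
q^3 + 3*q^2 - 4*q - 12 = (q - 2)*(q + 2)*(q + 3)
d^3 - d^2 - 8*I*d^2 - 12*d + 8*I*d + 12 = (d - 1)*(d - 6*I)*(d - 2*I)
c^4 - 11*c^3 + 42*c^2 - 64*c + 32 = (c - 4)^2*(c - 2)*(c - 1)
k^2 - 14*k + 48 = (k - 8)*(k - 6)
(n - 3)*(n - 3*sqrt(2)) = n^2 - 3*sqrt(2)*n - 3*n + 9*sqrt(2)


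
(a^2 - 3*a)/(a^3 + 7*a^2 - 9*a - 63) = a/(a^2 + 10*a + 21)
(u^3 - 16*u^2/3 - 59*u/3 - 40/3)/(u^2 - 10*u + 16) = (3*u^2 + 8*u + 5)/(3*(u - 2))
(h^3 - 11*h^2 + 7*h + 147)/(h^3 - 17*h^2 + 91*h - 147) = (h + 3)/(h - 3)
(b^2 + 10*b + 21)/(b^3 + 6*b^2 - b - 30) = (b + 7)/(b^2 + 3*b - 10)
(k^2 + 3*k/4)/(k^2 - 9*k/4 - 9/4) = k/(k - 3)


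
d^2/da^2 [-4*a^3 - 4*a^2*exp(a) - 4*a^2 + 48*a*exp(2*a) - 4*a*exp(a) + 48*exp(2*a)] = -4*a^2*exp(a) + 192*a*exp(2*a) - 20*a*exp(a) - 24*a + 384*exp(2*a) - 16*exp(a) - 8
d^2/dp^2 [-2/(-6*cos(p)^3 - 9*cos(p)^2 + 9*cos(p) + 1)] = 18*(18*(2*cos(p) + cos(2*p))^2*sin(p)^2 + (-cos(p) + 4*cos(2*p) + 3*cos(3*p))*(6*cos(p)^3 + 9*cos(p)^2 - 9*cos(p) - 1)/2)/(6*cos(p)^3 + 9*cos(p)^2 - 9*cos(p) - 1)^3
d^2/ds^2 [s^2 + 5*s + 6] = 2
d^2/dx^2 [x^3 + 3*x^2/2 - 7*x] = 6*x + 3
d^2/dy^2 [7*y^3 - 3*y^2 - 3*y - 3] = 42*y - 6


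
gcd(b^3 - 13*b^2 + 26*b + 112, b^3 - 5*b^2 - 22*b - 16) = b^2 - 6*b - 16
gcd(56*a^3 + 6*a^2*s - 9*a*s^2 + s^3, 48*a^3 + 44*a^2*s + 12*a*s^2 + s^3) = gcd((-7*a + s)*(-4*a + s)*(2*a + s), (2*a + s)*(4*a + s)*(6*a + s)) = 2*a + s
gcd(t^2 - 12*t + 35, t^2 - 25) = t - 5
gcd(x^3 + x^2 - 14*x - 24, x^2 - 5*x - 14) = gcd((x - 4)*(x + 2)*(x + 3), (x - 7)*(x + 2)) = x + 2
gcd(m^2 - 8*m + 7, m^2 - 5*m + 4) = m - 1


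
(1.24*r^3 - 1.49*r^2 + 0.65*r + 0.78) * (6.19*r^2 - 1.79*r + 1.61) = 7.6756*r^5 - 11.4427*r^4 + 8.687*r^3 + 1.2658*r^2 - 0.3497*r + 1.2558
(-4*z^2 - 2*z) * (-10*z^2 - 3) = 40*z^4 + 20*z^3 + 12*z^2 + 6*z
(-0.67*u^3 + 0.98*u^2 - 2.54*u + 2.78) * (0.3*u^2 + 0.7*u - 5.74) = -0.201*u^5 - 0.175*u^4 + 3.7698*u^3 - 6.5692*u^2 + 16.5256*u - 15.9572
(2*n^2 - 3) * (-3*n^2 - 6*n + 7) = -6*n^4 - 12*n^3 + 23*n^2 + 18*n - 21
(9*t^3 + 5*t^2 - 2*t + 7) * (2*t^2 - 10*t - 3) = 18*t^5 - 80*t^4 - 81*t^3 + 19*t^2 - 64*t - 21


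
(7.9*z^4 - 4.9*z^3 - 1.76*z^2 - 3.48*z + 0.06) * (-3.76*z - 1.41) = -29.704*z^5 + 7.285*z^4 + 13.5266*z^3 + 15.5664*z^2 + 4.6812*z - 0.0846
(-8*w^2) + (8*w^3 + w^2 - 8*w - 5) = 8*w^3 - 7*w^2 - 8*w - 5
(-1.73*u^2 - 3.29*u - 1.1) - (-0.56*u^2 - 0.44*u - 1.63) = -1.17*u^2 - 2.85*u + 0.53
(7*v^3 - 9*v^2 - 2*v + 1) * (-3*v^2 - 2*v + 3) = -21*v^5 + 13*v^4 + 45*v^3 - 26*v^2 - 8*v + 3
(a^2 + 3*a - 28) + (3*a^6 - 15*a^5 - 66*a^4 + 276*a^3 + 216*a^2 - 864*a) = 3*a^6 - 15*a^5 - 66*a^4 + 276*a^3 + 217*a^2 - 861*a - 28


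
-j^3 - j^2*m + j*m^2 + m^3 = (-j + m)*(j + m)^2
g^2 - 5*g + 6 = (g - 3)*(g - 2)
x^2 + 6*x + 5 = (x + 1)*(x + 5)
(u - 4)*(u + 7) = u^2 + 3*u - 28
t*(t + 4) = t^2 + 4*t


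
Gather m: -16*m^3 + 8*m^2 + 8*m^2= -16*m^3 + 16*m^2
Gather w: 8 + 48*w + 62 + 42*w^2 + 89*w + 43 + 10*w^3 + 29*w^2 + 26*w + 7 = 10*w^3 + 71*w^2 + 163*w + 120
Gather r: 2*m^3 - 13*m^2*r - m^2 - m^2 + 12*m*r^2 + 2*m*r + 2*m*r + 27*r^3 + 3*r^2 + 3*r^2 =2*m^3 - 2*m^2 + 27*r^3 + r^2*(12*m + 6) + r*(-13*m^2 + 4*m)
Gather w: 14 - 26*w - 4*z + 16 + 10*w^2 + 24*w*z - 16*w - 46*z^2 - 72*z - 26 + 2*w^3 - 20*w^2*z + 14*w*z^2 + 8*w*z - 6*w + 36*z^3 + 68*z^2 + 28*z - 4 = 2*w^3 + w^2*(10 - 20*z) + w*(14*z^2 + 32*z - 48) + 36*z^3 + 22*z^2 - 48*z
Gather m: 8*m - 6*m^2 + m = -6*m^2 + 9*m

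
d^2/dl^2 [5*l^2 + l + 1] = 10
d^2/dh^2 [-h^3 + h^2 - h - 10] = 2 - 6*h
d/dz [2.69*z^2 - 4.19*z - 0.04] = 5.38*z - 4.19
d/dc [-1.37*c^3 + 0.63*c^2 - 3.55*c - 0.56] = -4.11*c^2 + 1.26*c - 3.55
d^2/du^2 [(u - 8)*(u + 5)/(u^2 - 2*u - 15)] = 2*(-u^3 - 75*u^2 + 105*u - 445)/(u^6 - 6*u^5 - 33*u^4 + 172*u^3 + 495*u^2 - 1350*u - 3375)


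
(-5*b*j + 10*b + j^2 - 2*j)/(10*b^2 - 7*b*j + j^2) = (2 - j)/(2*b - j)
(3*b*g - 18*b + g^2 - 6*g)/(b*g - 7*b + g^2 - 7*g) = (3*b*g - 18*b + g^2 - 6*g)/(b*g - 7*b + g^2 - 7*g)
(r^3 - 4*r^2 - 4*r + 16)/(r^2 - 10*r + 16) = (r^2 - 2*r - 8)/(r - 8)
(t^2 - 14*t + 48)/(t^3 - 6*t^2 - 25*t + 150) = (t - 8)/(t^2 - 25)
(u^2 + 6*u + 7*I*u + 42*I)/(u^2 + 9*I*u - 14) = (u + 6)/(u + 2*I)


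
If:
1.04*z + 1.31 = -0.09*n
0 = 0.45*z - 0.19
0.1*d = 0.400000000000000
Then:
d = 4.00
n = -19.43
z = 0.42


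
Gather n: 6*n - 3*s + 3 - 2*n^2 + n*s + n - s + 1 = -2*n^2 + n*(s + 7) - 4*s + 4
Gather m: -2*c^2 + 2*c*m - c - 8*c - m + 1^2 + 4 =-2*c^2 - 9*c + m*(2*c - 1) + 5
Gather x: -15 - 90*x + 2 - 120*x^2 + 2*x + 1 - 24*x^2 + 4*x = -144*x^2 - 84*x - 12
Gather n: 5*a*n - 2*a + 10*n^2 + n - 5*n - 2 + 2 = -2*a + 10*n^2 + n*(5*a - 4)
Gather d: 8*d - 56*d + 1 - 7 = -48*d - 6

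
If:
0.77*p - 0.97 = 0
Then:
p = 1.26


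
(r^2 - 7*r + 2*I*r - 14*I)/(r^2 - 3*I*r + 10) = (r - 7)/(r - 5*I)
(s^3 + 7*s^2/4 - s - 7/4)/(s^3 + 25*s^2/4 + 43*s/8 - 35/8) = 2*(s^2 - 1)/(2*s^2 + 9*s - 5)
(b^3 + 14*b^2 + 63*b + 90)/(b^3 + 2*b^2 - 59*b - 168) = (b^2 + 11*b + 30)/(b^2 - b - 56)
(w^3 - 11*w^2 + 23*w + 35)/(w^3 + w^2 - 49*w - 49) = (w - 5)/(w + 7)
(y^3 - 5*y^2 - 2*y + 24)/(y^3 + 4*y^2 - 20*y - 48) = (y - 3)/(y + 6)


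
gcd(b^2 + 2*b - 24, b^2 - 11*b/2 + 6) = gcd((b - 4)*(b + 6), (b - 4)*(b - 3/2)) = b - 4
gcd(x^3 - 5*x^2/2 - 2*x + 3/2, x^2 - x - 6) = x - 3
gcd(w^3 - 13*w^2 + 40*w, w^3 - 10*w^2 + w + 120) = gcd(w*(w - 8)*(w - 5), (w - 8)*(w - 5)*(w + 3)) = w^2 - 13*w + 40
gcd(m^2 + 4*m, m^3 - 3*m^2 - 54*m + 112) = 1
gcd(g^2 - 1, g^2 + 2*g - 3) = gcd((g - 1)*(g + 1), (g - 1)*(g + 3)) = g - 1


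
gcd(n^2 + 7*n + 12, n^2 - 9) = n + 3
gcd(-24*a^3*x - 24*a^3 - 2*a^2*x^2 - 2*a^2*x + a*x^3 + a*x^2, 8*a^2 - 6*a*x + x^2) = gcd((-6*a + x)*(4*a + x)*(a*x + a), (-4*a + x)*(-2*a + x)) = 1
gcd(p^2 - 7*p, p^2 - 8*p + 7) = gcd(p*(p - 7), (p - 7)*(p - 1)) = p - 7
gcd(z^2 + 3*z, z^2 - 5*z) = z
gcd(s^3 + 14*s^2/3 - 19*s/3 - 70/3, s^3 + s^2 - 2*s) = s + 2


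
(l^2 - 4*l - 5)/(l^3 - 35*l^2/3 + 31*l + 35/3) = 3*(l + 1)/(3*l^2 - 20*l - 7)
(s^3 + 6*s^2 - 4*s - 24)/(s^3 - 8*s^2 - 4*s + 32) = (s + 6)/(s - 8)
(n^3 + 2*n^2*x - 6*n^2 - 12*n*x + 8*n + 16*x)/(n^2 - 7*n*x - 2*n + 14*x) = (-n^2 - 2*n*x + 4*n + 8*x)/(-n + 7*x)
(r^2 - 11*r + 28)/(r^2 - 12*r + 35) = (r - 4)/(r - 5)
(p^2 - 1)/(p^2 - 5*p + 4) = (p + 1)/(p - 4)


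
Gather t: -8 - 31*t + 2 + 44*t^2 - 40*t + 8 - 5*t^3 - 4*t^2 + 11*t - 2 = -5*t^3 + 40*t^2 - 60*t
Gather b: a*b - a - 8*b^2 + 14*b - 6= -a - 8*b^2 + b*(a + 14) - 6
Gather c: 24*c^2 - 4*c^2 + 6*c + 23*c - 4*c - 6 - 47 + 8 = 20*c^2 + 25*c - 45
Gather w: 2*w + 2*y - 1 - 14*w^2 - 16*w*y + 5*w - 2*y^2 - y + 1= -14*w^2 + w*(7 - 16*y) - 2*y^2 + y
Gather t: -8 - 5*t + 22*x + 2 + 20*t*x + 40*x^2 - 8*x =t*(20*x - 5) + 40*x^2 + 14*x - 6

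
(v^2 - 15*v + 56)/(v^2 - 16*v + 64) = (v - 7)/(v - 8)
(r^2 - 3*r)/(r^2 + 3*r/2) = 2*(r - 3)/(2*r + 3)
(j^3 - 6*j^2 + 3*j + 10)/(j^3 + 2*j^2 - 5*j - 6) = (j - 5)/(j + 3)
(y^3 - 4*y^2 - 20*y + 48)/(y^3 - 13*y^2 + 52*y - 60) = (y + 4)/(y - 5)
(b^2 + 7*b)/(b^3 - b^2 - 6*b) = (b + 7)/(b^2 - b - 6)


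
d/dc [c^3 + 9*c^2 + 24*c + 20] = 3*c^2 + 18*c + 24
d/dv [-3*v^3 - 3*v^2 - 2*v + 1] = -9*v^2 - 6*v - 2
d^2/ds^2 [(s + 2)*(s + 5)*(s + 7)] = 6*s + 28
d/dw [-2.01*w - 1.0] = -2.01000000000000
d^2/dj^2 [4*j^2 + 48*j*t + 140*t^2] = 8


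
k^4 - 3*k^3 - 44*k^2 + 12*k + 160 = (k - 8)*(k - 2)*(k + 2)*(k + 5)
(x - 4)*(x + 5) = x^2 + x - 20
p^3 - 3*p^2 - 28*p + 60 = (p - 6)*(p - 2)*(p + 5)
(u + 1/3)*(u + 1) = u^2 + 4*u/3 + 1/3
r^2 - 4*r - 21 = (r - 7)*(r + 3)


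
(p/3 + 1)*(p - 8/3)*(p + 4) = p^3/3 + 13*p^2/9 - 20*p/9 - 32/3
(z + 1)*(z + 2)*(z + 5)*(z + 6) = z^4 + 14*z^3 + 65*z^2 + 112*z + 60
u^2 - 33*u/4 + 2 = (u - 8)*(u - 1/4)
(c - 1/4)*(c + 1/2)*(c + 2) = c^3 + 9*c^2/4 + 3*c/8 - 1/4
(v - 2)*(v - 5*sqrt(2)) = v^2 - 5*sqrt(2)*v - 2*v + 10*sqrt(2)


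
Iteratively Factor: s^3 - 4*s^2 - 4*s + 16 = (s - 2)*(s^2 - 2*s - 8) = (s - 2)*(s + 2)*(s - 4)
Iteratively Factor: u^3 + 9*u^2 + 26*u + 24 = (u + 3)*(u^2 + 6*u + 8) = (u + 2)*(u + 3)*(u + 4)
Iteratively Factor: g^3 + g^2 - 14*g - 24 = (g + 3)*(g^2 - 2*g - 8) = (g + 2)*(g + 3)*(g - 4)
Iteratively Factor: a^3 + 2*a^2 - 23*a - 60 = (a - 5)*(a^2 + 7*a + 12) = (a - 5)*(a + 3)*(a + 4)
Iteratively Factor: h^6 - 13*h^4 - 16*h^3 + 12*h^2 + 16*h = (h + 2)*(h^5 - 2*h^4 - 9*h^3 + 2*h^2 + 8*h) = (h + 1)*(h + 2)*(h^4 - 3*h^3 - 6*h^2 + 8*h) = (h + 1)*(h + 2)^2*(h^3 - 5*h^2 + 4*h) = h*(h + 1)*(h + 2)^2*(h^2 - 5*h + 4) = h*(h - 1)*(h + 1)*(h + 2)^2*(h - 4)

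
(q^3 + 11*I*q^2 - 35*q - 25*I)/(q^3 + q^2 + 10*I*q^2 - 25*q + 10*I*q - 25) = (q + I)/(q + 1)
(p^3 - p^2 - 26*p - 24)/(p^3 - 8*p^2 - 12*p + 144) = (p + 1)/(p - 6)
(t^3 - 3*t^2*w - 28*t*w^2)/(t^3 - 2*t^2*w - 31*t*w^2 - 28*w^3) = t/(t + w)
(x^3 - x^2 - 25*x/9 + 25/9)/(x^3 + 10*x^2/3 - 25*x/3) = (3*x^2 + 2*x - 5)/(3*x*(x + 5))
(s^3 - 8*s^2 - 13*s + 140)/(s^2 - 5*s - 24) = (-s^3 + 8*s^2 + 13*s - 140)/(-s^2 + 5*s + 24)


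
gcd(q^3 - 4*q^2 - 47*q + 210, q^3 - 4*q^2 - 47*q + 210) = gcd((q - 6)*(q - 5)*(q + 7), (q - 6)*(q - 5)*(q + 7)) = q^3 - 4*q^2 - 47*q + 210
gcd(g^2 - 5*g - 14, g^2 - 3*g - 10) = g + 2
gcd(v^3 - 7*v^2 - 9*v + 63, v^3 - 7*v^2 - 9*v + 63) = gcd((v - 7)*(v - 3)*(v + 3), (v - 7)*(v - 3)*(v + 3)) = v^3 - 7*v^2 - 9*v + 63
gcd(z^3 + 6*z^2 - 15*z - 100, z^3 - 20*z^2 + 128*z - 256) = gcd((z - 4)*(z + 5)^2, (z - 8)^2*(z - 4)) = z - 4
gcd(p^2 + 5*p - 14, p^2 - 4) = p - 2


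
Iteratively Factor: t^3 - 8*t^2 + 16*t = (t - 4)*(t^2 - 4*t) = (t - 4)^2*(t)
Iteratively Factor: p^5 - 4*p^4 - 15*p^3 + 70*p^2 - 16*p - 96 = (p - 4)*(p^4 - 15*p^2 + 10*p + 24) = (p - 4)*(p + 1)*(p^3 - p^2 - 14*p + 24) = (p - 4)*(p - 2)*(p + 1)*(p^2 + p - 12) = (p - 4)*(p - 2)*(p + 1)*(p + 4)*(p - 3)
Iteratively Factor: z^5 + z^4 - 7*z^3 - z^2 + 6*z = (z)*(z^4 + z^3 - 7*z^2 - z + 6) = z*(z + 1)*(z^3 - 7*z + 6) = z*(z - 1)*(z + 1)*(z^2 + z - 6) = z*(z - 2)*(z - 1)*(z + 1)*(z + 3)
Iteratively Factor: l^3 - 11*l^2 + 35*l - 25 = (l - 1)*(l^2 - 10*l + 25) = (l - 5)*(l - 1)*(l - 5)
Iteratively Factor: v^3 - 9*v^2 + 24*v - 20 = (v - 5)*(v^2 - 4*v + 4) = (v - 5)*(v - 2)*(v - 2)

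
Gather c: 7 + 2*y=2*y + 7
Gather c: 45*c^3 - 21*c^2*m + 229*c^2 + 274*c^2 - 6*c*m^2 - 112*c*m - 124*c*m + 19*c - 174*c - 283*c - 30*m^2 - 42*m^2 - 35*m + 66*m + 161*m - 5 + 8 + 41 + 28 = 45*c^3 + c^2*(503 - 21*m) + c*(-6*m^2 - 236*m - 438) - 72*m^2 + 192*m + 72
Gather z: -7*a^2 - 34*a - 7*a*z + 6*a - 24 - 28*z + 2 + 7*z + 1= -7*a^2 - 28*a + z*(-7*a - 21) - 21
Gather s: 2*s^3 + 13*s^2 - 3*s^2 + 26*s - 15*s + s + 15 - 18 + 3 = 2*s^3 + 10*s^2 + 12*s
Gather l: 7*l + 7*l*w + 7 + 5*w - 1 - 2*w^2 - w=l*(7*w + 7) - 2*w^2 + 4*w + 6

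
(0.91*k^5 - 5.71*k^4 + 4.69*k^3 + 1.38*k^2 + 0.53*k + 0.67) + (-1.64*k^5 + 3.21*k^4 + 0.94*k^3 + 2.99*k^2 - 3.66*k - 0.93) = -0.73*k^5 - 2.5*k^4 + 5.63*k^3 + 4.37*k^2 - 3.13*k - 0.26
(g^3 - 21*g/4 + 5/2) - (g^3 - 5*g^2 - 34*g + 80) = 5*g^2 + 115*g/4 - 155/2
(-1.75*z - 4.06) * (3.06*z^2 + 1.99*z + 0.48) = -5.355*z^3 - 15.9061*z^2 - 8.9194*z - 1.9488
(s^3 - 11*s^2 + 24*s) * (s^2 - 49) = s^5 - 11*s^4 - 25*s^3 + 539*s^2 - 1176*s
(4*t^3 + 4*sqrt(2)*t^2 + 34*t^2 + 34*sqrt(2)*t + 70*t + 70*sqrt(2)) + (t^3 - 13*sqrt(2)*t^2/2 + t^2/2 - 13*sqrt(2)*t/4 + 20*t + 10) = 5*t^3 - 5*sqrt(2)*t^2/2 + 69*t^2/2 + 123*sqrt(2)*t/4 + 90*t + 10 + 70*sqrt(2)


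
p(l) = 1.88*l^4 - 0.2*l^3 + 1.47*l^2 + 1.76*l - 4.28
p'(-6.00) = -1661.80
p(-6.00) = 2517.76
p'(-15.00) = -25557.34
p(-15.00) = 96150.07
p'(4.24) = 576.65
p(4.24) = 621.97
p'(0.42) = 3.45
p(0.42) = -3.24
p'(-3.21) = -262.59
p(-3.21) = 211.44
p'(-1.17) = -14.55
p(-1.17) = -0.48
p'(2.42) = 111.94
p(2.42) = 70.23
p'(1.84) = 51.98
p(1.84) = 24.24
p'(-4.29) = -615.63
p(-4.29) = 667.79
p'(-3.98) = -493.54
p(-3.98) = 496.34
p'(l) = 7.52*l^3 - 0.6*l^2 + 2.94*l + 1.76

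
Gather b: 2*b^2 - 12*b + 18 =2*b^2 - 12*b + 18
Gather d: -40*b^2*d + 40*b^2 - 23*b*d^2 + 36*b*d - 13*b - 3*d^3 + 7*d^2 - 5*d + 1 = 40*b^2 - 13*b - 3*d^3 + d^2*(7 - 23*b) + d*(-40*b^2 + 36*b - 5) + 1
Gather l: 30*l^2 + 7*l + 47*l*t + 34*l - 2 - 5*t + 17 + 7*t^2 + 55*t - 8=30*l^2 + l*(47*t + 41) + 7*t^2 + 50*t + 7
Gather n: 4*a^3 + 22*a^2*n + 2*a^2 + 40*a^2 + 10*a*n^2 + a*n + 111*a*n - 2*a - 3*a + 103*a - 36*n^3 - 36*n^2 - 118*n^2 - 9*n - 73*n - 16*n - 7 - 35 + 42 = 4*a^3 + 42*a^2 + 98*a - 36*n^3 + n^2*(10*a - 154) + n*(22*a^2 + 112*a - 98)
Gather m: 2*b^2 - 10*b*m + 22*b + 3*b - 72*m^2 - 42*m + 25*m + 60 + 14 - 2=2*b^2 + 25*b - 72*m^2 + m*(-10*b - 17) + 72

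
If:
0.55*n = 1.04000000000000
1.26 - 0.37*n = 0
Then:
No Solution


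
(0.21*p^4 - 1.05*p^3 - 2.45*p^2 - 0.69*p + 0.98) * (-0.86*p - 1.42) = -0.1806*p^5 + 0.6048*p^4 + 3.598*p^3 + 4.0724*p^2 + 0.137*p - 1.3916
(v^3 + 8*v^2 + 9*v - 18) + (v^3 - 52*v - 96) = 2*v^3 + 8*v^2 - 43*v - 114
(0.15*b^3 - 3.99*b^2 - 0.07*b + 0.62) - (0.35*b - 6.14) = 0.15*b^3 - 3.99*b^2 - 0.42*b + 6.76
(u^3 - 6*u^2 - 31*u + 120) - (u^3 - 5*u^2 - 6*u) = -u^2 - 25*u + 120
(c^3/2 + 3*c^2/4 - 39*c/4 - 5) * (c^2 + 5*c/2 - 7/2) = c^5/2 + 2*c^4 - 77*c^3/8 - 32*c^2 + 173*c/8 + 35/2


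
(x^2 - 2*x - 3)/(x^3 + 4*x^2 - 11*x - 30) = (x + 1)/(x^2 + 7*x + 10)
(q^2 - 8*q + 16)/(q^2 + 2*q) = (q^2 - 8*q + 16)/(q*(q + 2))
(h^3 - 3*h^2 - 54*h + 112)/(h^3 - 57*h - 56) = (h - 2)/(h + 1)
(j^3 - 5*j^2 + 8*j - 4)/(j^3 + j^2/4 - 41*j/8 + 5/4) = 8*(j^2 - 3*j + 2)/(8*j^2 + 18*j - 5)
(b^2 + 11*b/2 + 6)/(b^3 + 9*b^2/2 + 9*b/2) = (b + 4)/(b*(b + 3))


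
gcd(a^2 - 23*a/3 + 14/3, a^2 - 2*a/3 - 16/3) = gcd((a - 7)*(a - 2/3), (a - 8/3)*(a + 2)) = 1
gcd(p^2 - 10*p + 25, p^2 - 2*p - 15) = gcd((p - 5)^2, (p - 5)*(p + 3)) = p - 5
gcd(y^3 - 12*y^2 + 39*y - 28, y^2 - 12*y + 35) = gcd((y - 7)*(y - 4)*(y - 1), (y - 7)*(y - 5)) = y - 7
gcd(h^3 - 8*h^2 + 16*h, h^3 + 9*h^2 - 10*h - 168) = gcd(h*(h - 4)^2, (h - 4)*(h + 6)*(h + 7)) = h - 4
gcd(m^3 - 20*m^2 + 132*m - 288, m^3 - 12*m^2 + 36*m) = m^2 - 12*m + 36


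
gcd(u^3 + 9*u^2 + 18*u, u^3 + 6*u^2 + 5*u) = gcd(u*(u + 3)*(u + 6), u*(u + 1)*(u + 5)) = u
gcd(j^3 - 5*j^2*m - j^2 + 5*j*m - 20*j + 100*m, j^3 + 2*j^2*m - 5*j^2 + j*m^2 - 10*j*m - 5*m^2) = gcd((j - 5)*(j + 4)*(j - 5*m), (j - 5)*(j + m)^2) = j - 5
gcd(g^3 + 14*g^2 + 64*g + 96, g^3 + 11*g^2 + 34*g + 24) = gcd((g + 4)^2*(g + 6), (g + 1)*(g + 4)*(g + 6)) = g^2 + 10*g + 24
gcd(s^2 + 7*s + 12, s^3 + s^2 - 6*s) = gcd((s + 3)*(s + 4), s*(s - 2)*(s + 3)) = s + 3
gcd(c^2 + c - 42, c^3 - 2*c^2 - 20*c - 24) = c - 6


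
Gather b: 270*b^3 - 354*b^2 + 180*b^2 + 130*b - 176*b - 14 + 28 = 270*b^3 - 174*b^2 - 46*b + 14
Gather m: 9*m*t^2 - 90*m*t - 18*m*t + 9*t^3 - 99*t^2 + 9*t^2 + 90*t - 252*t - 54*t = m*(9*t^2 - 108*t) + 9*t^3 - 90*t^2 - 216*t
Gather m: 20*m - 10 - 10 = 20*m - 20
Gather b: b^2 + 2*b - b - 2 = b^2 + b - 2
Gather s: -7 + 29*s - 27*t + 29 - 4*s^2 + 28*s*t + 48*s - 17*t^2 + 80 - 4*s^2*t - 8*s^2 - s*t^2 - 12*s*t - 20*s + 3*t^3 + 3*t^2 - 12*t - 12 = s^2*(-4*t - 12) + s*(-t^2 + 16*t + 57) + 3*t^3 - 14*t^2 - 39*t + 90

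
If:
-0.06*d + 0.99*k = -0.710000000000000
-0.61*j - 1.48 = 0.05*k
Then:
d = 16.5*k + 11.8333333333333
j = -0.0819672131147541*k - 2.42622950819672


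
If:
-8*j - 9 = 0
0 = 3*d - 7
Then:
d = 7/3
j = -9/8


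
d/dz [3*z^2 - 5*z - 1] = 6*z - 5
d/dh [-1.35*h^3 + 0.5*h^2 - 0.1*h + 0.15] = -4.05*h^2 + 1.0*h - 0.1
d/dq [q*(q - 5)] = 2*q - 5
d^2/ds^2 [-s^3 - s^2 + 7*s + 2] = -6*s - 2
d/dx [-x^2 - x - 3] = -2*x - 1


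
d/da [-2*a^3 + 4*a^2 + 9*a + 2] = -6*a^2 + 8*a + 9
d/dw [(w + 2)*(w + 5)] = 2*w + 7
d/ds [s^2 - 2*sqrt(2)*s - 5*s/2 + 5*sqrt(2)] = 2*s - 2*sqrt(2) - 5/2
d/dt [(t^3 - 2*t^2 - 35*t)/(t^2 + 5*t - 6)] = (t^4 + 10*t^3 + 7*t^2 + 24*t + 210)/(t^4 + 10*t^3 + 13*t^2 - 60*t + 36)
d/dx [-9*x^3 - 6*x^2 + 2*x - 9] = -27*x^2 - 12*x + 2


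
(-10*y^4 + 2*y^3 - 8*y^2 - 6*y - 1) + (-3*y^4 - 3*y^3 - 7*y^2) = -13*y^4 - y^3 - 15*y^2 - 6*y - 1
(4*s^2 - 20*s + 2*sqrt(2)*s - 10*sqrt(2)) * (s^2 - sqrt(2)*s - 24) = 4*s^4 - 20*s^3 - 2*sqrt(2)*s^3 - 100*s^2 + 10*sqrt(2)*s^2 - 48*sqrt(2)*s + 500*s + 240*sqrt(2)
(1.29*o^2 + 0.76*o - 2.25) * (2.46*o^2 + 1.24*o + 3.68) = 3.1734*o^4 + 3.4692*o^3 + 0.1546*o^2 + 0.00680000000000014*o - 8.28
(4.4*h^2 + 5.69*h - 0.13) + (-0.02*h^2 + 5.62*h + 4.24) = 4.38*h^2 + 11.31*h + 4.11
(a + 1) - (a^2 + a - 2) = 3 - a^2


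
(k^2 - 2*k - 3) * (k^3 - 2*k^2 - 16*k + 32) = k^5 - 4*k^4 - 15*k^3 + 70*k^2 - 16*k - 96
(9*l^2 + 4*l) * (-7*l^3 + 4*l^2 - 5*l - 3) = -63*l^5 + 8*l^4 - 29*l^3 - 47*l^2 - 12*l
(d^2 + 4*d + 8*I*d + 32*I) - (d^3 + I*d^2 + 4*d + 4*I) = -d^3 + d^2 - I*d^2 + 8*I*d + 28*I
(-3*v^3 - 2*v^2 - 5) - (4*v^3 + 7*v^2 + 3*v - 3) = -7*v^3 - 9*v^2 - 3*v - 2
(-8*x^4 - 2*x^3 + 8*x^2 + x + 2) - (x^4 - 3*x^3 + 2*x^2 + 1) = -9*x^4 + x^3 + 6*x^2 + x + 1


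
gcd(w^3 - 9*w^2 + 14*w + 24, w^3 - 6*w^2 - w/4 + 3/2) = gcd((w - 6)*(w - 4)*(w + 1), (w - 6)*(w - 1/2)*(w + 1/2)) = w - 6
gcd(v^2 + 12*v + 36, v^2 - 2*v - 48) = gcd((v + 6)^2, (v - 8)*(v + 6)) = v + 6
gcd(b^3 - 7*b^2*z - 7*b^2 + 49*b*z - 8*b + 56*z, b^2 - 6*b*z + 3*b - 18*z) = 1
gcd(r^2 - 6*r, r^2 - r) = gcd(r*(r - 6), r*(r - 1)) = r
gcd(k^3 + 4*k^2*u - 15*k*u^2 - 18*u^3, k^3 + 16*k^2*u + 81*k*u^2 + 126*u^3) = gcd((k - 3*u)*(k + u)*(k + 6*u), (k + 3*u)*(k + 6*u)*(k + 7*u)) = k + 6*u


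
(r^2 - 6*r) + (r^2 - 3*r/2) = 2*r^2 - 15*r/2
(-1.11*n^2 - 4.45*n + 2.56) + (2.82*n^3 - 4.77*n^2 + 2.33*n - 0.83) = 2.82*n^3 - 5.88*n^2 - 2.12*n + 1.73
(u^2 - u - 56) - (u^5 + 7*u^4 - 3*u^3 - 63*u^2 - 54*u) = -u^5 - 7*u^4 + 3*u^3 + 64*u^2 + 53*u - 56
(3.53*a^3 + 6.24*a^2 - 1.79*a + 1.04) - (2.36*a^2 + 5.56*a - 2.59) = 3.53*a^3 + 3.88*a^2 - 7.35*a + 3.63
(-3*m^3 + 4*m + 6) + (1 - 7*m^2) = -3*m^3 - 7*m^2 + 4*m + 7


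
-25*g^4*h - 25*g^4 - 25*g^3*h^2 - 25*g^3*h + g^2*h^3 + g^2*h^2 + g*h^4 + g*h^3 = (-5*g + h)*(g + h)*(5*g + h)*(g*h + g)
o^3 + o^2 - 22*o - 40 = (o - 5)*(o + 2)*(o + 4)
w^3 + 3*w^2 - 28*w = w*(w - 4)*(w + 7)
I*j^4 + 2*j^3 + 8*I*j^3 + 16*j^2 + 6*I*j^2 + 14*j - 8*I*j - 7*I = (j + 1)*(j + 7)*(j - I)*(I*j + 1)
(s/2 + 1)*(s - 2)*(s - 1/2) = s^3/2 - s^2/4 - 2*s + 1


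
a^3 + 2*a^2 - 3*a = a*(a - 1)*(a + 3)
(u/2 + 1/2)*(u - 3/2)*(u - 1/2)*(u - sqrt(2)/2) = u^4/2 - u^3/2 - sqrt(2)*u^3/4 - 5*u^2/8 + sqrt(2)*u^2/4 + 3*u/8 + 5*sqrt(2)*u/16 - 3*sqrt(2)/16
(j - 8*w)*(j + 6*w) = j^2 - 2*j*w - 48*w^2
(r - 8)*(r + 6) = r^2 - 2*r - 48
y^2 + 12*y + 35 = (y + 5)*(y + 7)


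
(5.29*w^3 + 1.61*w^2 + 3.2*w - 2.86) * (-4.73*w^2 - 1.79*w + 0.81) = -25.0217*w^5 - 17.0844*w^4 - 13.733*w^3 + 9.1039*w^2 + 7.7114*w - 2.3166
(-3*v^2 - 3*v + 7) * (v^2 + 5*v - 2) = -3*v^4 - 18*v^3 - 2*v^2 + 41*v - 14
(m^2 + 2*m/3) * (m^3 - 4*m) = m^5 + 2*m^4/3 - 4*m^3 - 8*m^2/3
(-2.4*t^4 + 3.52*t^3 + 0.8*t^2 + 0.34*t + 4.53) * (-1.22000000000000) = 2.928*t^4 - 4.2944*t^3 - 0.976*t^2 - 0.4148*t - 5.5266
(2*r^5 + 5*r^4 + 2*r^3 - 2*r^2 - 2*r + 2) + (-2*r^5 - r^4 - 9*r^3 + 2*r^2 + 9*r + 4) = 4*r^4 - 7*r^3 + 7*r + 6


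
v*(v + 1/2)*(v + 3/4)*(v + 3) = v^4 + 17*v^3/4 + 33*v^2/8 + 9*v/8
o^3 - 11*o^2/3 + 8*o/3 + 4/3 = (o - 2)^2*(o + 1/3)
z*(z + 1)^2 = z^3 + 2*z^2 + z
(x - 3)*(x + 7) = x^2 + 4*x - 21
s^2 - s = s*(s - 1)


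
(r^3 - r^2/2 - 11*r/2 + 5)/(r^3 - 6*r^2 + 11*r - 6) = (r + 5/2)/(r - 3)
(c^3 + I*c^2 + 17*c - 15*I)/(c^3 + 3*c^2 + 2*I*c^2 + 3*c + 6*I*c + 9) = (c^2 + 2*I*c + 15)/(c^2 + 3*c*(1 + I) + 9*I)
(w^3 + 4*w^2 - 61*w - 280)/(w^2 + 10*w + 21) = (w^2 - 3*w - 40)/(w + 3)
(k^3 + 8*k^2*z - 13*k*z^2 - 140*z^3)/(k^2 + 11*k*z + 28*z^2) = (k^2 + k*z - 20*z^2)/(k + 4*z)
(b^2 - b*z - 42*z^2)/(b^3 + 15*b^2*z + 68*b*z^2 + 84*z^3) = (b - 7*z)/(b^2 + 9*b*z + 14*z^2)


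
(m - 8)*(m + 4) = m^2 - 4*m - 32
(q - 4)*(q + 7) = q^2 + 3*q - 28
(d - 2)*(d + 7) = d^2 + 5*d - 14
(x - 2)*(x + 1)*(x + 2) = x^3 + x^2 - 4*x - 4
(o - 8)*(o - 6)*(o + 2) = o^3 - 12*o^2 + 20*o + 96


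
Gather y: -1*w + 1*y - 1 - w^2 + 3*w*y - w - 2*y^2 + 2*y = -w^2 - 2*w - 2*y^2 + y*(3*w + 3) - 1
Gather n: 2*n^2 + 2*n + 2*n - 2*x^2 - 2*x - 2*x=2*n^2 + 4*n - 2*x^2 - 4*x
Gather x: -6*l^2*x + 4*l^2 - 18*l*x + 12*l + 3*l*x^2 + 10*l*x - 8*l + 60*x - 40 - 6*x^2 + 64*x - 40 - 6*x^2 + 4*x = 4*l^2 + 4*l + x^2*(3*l - 12) + x*(-6*l^2 - 8*l + 128) - 80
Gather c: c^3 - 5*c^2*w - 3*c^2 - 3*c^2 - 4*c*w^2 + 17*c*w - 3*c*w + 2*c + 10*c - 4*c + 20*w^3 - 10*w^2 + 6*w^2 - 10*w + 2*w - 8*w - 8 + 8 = c^3 + c^2*(-5*w - 6) + c*(-4*w^2 + 14*w + 8) + 20*w^3 - 4*w^2 - 16*w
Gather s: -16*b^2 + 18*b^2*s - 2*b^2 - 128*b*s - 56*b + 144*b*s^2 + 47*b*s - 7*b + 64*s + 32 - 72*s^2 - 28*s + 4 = -18*b^2 - 63*b + s^2*(144*b - 72) + s*(18*b^2 - 81*b + 36) + 36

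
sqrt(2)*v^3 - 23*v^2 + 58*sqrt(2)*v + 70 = (v - 7*sqrt(2))*(v - 5*sqrt(2))*(sqrt(2)*v + 1)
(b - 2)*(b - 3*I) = b^2 - 2*b - 3*I*b + 6*I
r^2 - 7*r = r*(r - 7)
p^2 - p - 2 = (p - 2)*(p + 1)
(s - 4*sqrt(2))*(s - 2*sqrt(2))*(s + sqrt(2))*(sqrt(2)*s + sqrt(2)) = sqrt(2)*s^4 - 10*s^3 + sqrt(2)*s^3 - 10*s^2 + 4*sqrt(2)*s^2 + 4*sqrt(2)*s + 32*s + 32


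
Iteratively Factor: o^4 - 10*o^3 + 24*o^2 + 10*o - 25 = (o - 5)*(o^3 - 5*o^2 - o + 5) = (o - 5)^2*(o^2 - 1) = (o - 5)^2*(o + 1)*(o - 1)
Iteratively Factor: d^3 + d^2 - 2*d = (d - 1)*(d^2 + 2*d) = (d - 1)*(d + 2)*(d)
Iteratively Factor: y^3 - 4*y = (y + 2)*(y^2 - 2*y) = y*(y + 2)*(y - 2)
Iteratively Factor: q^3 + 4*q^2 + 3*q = (q)*(q^2 + 4*q + 3) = q*(q + 3)*(q + 1)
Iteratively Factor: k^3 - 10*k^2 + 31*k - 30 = (k - 2)*(k^2 - 8*k + 15) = (k - 3)*(k - 2)*(k - 5)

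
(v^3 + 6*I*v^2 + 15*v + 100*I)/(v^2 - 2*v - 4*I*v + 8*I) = (v^2 + 10*I*v - 25)/(v - 2)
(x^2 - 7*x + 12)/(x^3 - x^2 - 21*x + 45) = (x - 4)/(x^2 + 2*x - 15)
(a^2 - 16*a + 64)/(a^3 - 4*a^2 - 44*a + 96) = (a - 8)/(a^2 + 4*a - 12)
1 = 1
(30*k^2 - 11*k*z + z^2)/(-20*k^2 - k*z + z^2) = (-6*k + z)/(4*k + z)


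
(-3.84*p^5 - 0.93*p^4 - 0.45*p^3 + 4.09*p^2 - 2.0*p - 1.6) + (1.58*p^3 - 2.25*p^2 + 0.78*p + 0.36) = -3.84*p^5 - 0.93*p^4 + 1.13*p^3 + 1.84*p^2 - 1.22*p - 1.24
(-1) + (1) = 0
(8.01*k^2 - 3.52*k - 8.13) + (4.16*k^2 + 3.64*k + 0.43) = 12.17*k^2 + 0.12*k - 7.7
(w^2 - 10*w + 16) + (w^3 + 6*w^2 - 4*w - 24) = w^3 + 7*w^2 - 14*w - 8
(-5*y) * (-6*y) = 30*y^2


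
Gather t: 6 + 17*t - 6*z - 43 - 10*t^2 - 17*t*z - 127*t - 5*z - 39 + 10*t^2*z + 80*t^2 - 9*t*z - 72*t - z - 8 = t^2*(10*z + 70) + t*(-26*z - 182) - 12*z - 84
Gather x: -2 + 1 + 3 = 2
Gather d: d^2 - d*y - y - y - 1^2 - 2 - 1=d^2 - d*y - 2*y - 4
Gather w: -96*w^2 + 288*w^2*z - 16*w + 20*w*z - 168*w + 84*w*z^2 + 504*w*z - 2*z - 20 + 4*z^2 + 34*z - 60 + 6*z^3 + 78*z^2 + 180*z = w^2*(288*z - 96) + w*(84*z^2 + 524*z - 184) + 6*z^3 + 82*z^2 + 212*z - 80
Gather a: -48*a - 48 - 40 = -48*a - 88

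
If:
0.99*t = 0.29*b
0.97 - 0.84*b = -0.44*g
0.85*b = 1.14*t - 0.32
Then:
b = -0.62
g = -3.39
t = -0.18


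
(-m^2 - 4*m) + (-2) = -m^2 - 4*m - 2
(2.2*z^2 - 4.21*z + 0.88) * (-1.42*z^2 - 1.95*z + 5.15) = -3.124*z^4 + 1.6882*z^3 + 18.2899*z^2 - 23.3975*z + 4.532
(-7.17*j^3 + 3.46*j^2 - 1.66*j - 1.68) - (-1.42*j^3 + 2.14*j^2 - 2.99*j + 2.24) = -5.75*j^3 + 1.32*j^2 + 1.33*j - 3.92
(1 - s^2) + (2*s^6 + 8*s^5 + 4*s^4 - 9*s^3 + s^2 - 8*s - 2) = 2*s^6 + 8*s^5 + 4*s^4 - 9*s^3 - 8*s - 1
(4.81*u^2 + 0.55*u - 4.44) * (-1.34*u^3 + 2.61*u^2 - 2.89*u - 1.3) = -6.4454*u^5 + 11.8171*u^4 - 6.5158*u^3 - 19.4309*u^2 + 12.1166*u + 5.772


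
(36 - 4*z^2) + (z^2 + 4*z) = -3*z^2 + 4*z + 36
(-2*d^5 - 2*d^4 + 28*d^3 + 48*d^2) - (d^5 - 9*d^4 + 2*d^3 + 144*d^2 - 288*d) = -3*d^5 + 7*d^4 + 26*d^3 - 96*d^2 + 288*d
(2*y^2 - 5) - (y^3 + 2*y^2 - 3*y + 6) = -y^3 + 3*y - 11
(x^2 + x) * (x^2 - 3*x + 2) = x^4 - 2*x^3 - x^2 + 2*x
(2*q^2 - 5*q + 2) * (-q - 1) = -2*q^3 + 3*q^2 + 3*q - 2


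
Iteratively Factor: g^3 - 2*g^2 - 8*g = (g)*(g^2 - 2*g - 8) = g*(g + 2)*(g - 4)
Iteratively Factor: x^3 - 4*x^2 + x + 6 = (x - 2)*(x^2 - 2*x - 3) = (x - 2)*(x + 1)*(x - 3)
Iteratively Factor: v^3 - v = (v)*(v^2 - 1) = v*(v - 1)*(v + 1)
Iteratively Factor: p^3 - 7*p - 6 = (p + 1)*(p^2 - p - 6) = (p + 1)*(p + 2)*(p - 3)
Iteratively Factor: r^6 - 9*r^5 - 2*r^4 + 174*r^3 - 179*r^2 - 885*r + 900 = (r + 3)*(r^5 - 12*r^4 + 34*r^3 + 72*r^2 - 395*r + 300) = (r + 3)^2*(r^4 - 15*r^3 + 79*r^2 - 165*r + 100) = (r - 1)*(r + 3)^2*(r^3 - 14*r^2 + 65*r - 100) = (r - 4)*(r - 1)*(r + 3)^2*(r^2 - 10*r + 25) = (r - 5)*(r - 4)*(r - 1)*(r + 3)^2*(r - 5)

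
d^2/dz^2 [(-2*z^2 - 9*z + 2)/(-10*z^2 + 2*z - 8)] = (235*z^3 - 270*z^2 - 510*z + 106)/(125*z^6 - 75*z^5 + 315*z^4 - 121*z^3 + 252*z^2 - 48*z + 64)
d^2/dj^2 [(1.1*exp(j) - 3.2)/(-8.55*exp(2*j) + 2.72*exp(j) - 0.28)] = (-80.41275*exp(4*j) + 910.1304*exp(3*j) - 207.4572*exp(2*j) - 7.80608*exp(j) + 2.35088)*exp(j)/(625.026375*exp(6*j) - 596.5164*exp(5*j) + 251.17506*exp(4*j) - 59.193728*exp(3*j) + 8.225616*exp(2*j) - 0.639744*exp(j) + 0.021952)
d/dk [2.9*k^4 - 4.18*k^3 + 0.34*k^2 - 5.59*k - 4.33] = 11.6*k^3 - 12.54*k^2 + 0.68*k - 5.59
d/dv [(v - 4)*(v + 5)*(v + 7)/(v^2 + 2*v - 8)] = (v^4 + 4*v^3 + 5*v^2 + 152*v + 384)/(v^4 + 4*v^3 - 12*v^2 - 32*v + 64)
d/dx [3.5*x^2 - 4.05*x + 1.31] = 7.0*x - 4.05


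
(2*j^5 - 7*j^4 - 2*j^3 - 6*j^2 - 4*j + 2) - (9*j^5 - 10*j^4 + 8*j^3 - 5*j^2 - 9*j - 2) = -7*j^5 + 3*j^4 - 10*j^3 - j^2 + 5*j + 4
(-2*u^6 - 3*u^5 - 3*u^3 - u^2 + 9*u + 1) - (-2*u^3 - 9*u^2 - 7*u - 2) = -2*u^6 - 3*u^5 - u^3 + 8*u^2 + 16*u + 3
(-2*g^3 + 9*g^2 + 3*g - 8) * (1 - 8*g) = 16*g^4 - 74*g^3 - 15*g^2 + 67*g - 8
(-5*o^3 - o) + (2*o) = -5*o^3 + o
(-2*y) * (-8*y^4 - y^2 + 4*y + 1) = 16*y^5 + 2*y^3 - 8*y^2 - 2*y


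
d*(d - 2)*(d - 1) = d^3 - 3*d^2 + 2*d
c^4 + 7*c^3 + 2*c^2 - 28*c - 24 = (c - 2)*(c + 1)*(c + 2)*(c + 6)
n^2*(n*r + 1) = n^3*r + n^2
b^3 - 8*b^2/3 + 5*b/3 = b*(b - 5/3)*(b - 1)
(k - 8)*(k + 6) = k^2 - 2*k - 48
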